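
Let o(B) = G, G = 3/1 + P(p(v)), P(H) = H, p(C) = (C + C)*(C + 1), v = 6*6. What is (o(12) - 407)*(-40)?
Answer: -90400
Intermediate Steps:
v = 36
p(C) = 2*C*(1 + C) (p(C) = (2*C)*(1 + C) = 2*C*(1 + C))
G = 2667 (G = 3/1 + 2*36*(1 + 36) = 3*1 + 2*36*37 = 3 + 2664 = 2667)
o(B) = 2667
(o(12) - 407)*(-40) = (2667 - 407)*(-40) = 2260*(-40) = -90400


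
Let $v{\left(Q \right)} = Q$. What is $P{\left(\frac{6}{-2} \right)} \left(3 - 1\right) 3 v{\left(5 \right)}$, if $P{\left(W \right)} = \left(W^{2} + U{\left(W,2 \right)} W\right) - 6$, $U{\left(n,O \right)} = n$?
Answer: $360$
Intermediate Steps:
$P{\left(W \right)} = -6 + 2 W^{2}$ ($P{\left(W \right)} = \left(W^{2} + W W\right) - 6 = \left(W^{2} + W^{2}\right) - 6 = 2 W^{2} - 6 = -6 + 2 W^{2}$)
$P{\left(\frac{6}{-2} \right)} \left(3 - 1\right) 3 v{\left(5 \right)} = \left(-6 + 2 \left(\frac{6}{-2}\right)^{2}\right) \left(3 - 1\right) 3 \cdot 5 = \left(-6 + 2 \left(6 \left(- \frac{1}{2}\right)\right)^{2}\right) 2 \cdot 3 \cdot 5 = \left(-6 + 2 \left(-3\right)^{2}\right) 6 \cdot 5 = \left(-6 + 2 \cdot 9\right) 6 \cdot 5 = \left(-6 + 18\right) 6 \cdot 5 = 12 \cdot 6 \cdot 5 = 72 \cdot 5 = 360$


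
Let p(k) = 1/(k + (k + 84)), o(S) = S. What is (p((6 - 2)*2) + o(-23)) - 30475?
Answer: -3049799/100 ≈ -30498.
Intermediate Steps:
p(k) = 1/(84 + 2*k) (p(k) = 1/(k + (84 + k)) = 1/(84 + 2*k))
(p((6 - 2)*2) + o(-23)) - 30475 = (1/(2*(42 + (6 - 2)*2)) - 23) - 30475 = (1/(2*(42 + 4*2)) - 23) - 30475 = (1/(2*(42 + 8)) - 23) - 30475 = ((1/2)/50 - 23) - 30475 = ((1/2)*(1/50) - 23) - 30475 = (1/100 - 23) - 30475 = -2299/100 - 30475 = -3049799/100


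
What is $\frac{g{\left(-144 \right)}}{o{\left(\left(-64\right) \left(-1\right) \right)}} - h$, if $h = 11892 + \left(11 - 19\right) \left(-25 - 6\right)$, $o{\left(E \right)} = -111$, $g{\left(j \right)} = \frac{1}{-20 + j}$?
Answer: $- \frac{220996559}{18204} \approx -12140.0$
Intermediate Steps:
$h = 12140$ ($h = 11892 - -248 = 11892 + 248 = 12140$)
$\frac{g{\left(-144 \right)}}{o{\left(\left(-64\right) \left(-1\right) \right)}} - h = \frac{1}{\left(-20 - 144\right) \left(-111\right)} - 12140 = \frac{1}{-164} \left(- \frac{1}{111}\right) - 12140 = \left(- \frac{1}{164}\right) \left(- \frac{1}{111}\right) - 12140 = \frac{1}{18204} - 12140 = - \frac{220996559}{18204}$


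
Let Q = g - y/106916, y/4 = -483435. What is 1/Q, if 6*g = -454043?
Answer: -160374/12133214737 ≈ -1.3218e-5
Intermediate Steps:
y = -1933740 (y = 4*(-483435) = -1933740)
g = -454043/6 (g = (1/6)*(-454043) = -454043/6 ≈ -75674.)
Q = -12133214737/160374 (Q = -454043/6 - (-1933740)/106916 = -454043/6 - 1*(-483435/26729) = -454043/6 + 483435/26729 = -12133214737/160374 ≈ -75656.)
1/Q = 1/(-12133214737/160374) = -160374/12133214737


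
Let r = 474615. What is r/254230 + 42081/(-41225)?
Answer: 1773550149/2096126350 ≈ 0.84611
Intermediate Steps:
r/254230 + 42081/(-41225) = 474615/254230 + 42081/(-41225) = 474615*(1/254230) + 42081*(-1/41225) = 94923/50846 - 42081/41225 = 1773550149/2096126350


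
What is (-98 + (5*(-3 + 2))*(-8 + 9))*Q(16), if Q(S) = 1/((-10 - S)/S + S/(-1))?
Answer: 824/141 ≈ 5.8440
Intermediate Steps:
Q(S) = 1/(-S + (-10 - S)/S) (Q(S) = 1/((-10 - S)/S + S*(-1)) = 1/((-10 - S)/S - S) = 1/(-S + (-10 - S)/S))
(-98 + (5*(-3 + 2))*(-8 + 9))*Q(16) = (-98 + (5*(-3 + 2))*(-8 + 9))*(-1*16/(10 + 16 + 16²)) = (-98 + (5*(-1))*1)*(-1*16/(10 + 16 + 256)) = (-98 - 5*1)*(-1*16/282) = (-98 - 5)*(-1*16*1/282) = -103*(-8/141) = 824/141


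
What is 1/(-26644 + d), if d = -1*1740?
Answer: -1/28384 ≈ -3.5231e-5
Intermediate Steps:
d = -1740
1/(-26644 + d) = 1/(-26644 - 1740) = 1/(-28384) = -1/28384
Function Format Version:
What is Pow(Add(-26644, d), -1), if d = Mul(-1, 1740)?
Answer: Rational(-1, 28384) ≈ -3.5231e-5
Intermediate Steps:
d = -1740
Pow(Add(-26644, d), -1) = Pow(Add(-26644, -1740), -1) = Pow(-28384, -1) = Rational(-1, 28384)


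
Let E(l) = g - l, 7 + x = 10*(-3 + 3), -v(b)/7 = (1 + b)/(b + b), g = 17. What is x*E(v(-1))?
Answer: -119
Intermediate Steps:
v(b) = -7*(1 + b)/(2*b) (v(b) = -7*(1 + b)/(b + b) = -7*(1 + b)/(2*b))
x = -7 (x = -7 + 10*(-3 + 3) = -7 + 10*0 = -7 + 0 = -7)
E(l) = 17 - l
x*E(v(-1)) = -7*(17 - 7*(-1 - 1*(-1))/(2*(-1))) = -7*(17 - 7*(-1)*(-1 + 1)/2) = -7*(17 - 7*(-1)*0/2) = -7*(17 - 1*0) = -7*(17 + 0) = -7*17 = -119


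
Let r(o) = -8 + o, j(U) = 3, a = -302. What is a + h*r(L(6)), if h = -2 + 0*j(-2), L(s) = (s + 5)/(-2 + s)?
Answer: -583/2 ≈ -291.50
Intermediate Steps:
L(s) = (5 + s)/(-2 + s)
h = -2 (h = -2 + 0*3 = -2 + 0 = -2)
a + h*r(L(6)) = -302 - 2*(-8 + (5 + 6)/(-2 + 6)) = -302 - 2*(-8 + 11/4) = -302 - 2*(-21/4) = -302 + 21/2 = -583/2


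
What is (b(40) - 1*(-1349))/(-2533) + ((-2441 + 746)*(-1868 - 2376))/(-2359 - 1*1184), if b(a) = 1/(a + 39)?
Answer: -479954432552/236326367 ≈ -2030.9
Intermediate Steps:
b(a) = 1/(39 + a)
(b(40) - 1*(-1349))/(-2533) + ((-2441 + 746)*(-1868 - 2376))/(-2359 - 1*1184) = (1/(39 + 40) - 1*(-1349))/(-2533) + ((-2441 + 746)*(-1868 - 2376))/(-2359 - 1*1184) = (1/79 + 1349)*(-1/2533) + (-1695*(-4244))/(-2359 - 1184) = (1/79 + 1349)*(-1/2533) + 7193580/(-3543) = (106572/79)*(-1/2533) + 7193580*(-1/3543) = -106572/200107 - 2397860/1181 = -479954432552/236326367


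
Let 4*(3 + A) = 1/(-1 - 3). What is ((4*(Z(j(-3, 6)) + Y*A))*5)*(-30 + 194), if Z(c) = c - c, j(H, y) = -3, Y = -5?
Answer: 50225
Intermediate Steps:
A = -49/16 (A = -3 + 1/(4*(-1 - 3)) = -3 + (1/4)/(-4) = -3 + (1/4)*(-1/4) = -3 - 1/16 = -49/16 ≈ -3.0625)
Z(c) = 0
((4*(Z(j(-3, 6)) + Y*A))*5)*(-30 + 194) = ((4*(0 - 5*(-49/16)))*5)*(-30 + 194) = ((4*(0 + 245/16))*5)*164 = ((4*(245/16))*5)*164 = ((245/4)*5)*164 = (1225/4)*164 = 50225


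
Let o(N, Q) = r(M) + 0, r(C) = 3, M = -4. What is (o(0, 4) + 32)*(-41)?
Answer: -1435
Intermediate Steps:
o(N, Q) = 3 (o(N, Q) = 3 + 0 = 3)
(o(0, 4) + 32)*(-41) = (3 + 32)*(-41) = 35*(-41) = -1435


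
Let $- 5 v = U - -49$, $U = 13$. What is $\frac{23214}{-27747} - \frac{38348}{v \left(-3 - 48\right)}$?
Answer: $- \frac{99881712}{1624741} \approx -61.475$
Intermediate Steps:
$v = - \frac{62}{5}$ ($v = - \frac{13 - -49}{5} = - \frac{13 + 49}{5} = \left(- \frac{1}{5}\right) 62 = - \frac{62}{5} \approx -12.4$)
$\frac{23214}{-27747} - \frac{38348}{v \left(-3 - 48\right)} = \frac{23214}{-27747} - \frac{38348}{\left(- \frac{62}{5}\right) \left(-3 - 48\right)} = 23214 \left(- \frac{1}{27747}\right) - \frac{38348}{\left(- \frac{62}{5}\right) \left(-51\right)} = - \frac{7738}{9249} - \frac{38348}{\frac{3162}{5}} = - \frac{7738}{9249} - \frac{95870}{1581} = - \frac{99881712}{1624741}$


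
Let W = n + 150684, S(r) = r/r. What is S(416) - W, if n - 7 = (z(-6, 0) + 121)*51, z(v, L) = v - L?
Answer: -156555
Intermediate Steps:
n = 5872 (n = 7 + ((-6 - 1*0) + 121)*51 = 7 + ((-6 + 0) + 121)*51 = 7 + (-6 + 121)*51 = 7 + 115*51 = 7 + 5865 = 5872)
S(r) = 1
W = 156556 (W = 5872 + 150684 = 156556)
S(416) - W = 1 - 1*156556 = 1 - 156556 = -156555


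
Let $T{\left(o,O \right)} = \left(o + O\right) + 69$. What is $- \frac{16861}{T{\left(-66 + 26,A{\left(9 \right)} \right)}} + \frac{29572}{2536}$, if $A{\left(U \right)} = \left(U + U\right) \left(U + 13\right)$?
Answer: $- \frac{7547849}{269450} \approx -28.012$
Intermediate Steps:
$A{\left(U \right)} = 2 U \left(13 + U\right)$
$T{\left(o,O \right)} = 69 + O + o$ ($T{\left(o,O \right)} = \left(O + o\right) + 69 = 69 + O + o$)
$- \frac{16861}{T{\left(-66 + 26,A{\left(9 \right)} \right)}} + \frac{29572}{2536} = - \frac{16861}{69 + 2 \cdot 9 \left(13 + 9\right) + \left(-66 + 26\right)} + \frac{29572}{2536} = - \frac{16861}{69 + 2 \cdot 9 \cdot 22 - 40} + 29572 \cdot \frac{1}{2536} = - \frac{16861}{69 + 396 - 40} + \frac{7393}{634} = - \frac{16861}{425} + \frac{7393}{634} = - \frac{7547849}{269450}$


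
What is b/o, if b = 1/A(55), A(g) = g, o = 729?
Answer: 1/40095 ≈ 2.4941e-5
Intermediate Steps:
b = 1/55 ≈ 0.018182
b/o = (1/55)/729 = (1/729)*(1/55) = 1/40095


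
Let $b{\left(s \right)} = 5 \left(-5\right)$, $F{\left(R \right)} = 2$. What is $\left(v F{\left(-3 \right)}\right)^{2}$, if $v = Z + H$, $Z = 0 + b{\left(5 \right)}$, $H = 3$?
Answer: $1936$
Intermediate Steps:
$b{\left(s \right)} = -25$
$Z = -25$ ($Z = 0 - 25 = -25$)
$v = -22$ ($v = -25 + 3 = -22$)
$\left(v F{\left(-3 \right)}\right)^{2} = \left(\left(-22\right) 2\right)^{2} = \left(-44\right)^{2} = 1936$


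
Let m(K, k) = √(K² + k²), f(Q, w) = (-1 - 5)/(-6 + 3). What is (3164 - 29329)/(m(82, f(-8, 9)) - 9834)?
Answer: 128653305/48350414 + 758785*√2/48350414 ≈ 2.6830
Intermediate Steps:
f(Q, w) = 2 (f(Q, w) = -6/(-3) = -6*(-⅓) = 2)
(3164 - 29329)/(m(82, f(-8, 9)) - 9834) = (3164 - 29329)/(√(82² + 2²) - 9834) = -26165/(√(6724 + 4) - 9834) = -26165/(√6728 - 9834) = -26165/(58*√2 - 9834) = -26165/(-9834 + 58*√2)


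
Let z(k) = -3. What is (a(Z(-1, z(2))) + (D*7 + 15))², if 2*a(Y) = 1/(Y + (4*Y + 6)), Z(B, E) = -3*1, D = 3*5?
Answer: 4661281/324 ≈ 14387.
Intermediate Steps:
D = 15
Z(B, E) = -3
a(Y) = 1/(2*(6 + 5*Y)) (a(Y) = 1/(2*(Y + (4*Y + 6))) = 1/(2*(Y + (6 + 4*Y))) = 1/(2*(6 + 5*Y)))
(a(Z(-1, z(2))) + (D*7 + 15))² = (1/(2*(6 + 5*(-3))) + (15*7 + 15))² = (1/(2*(6 - 15)) + (105 + 15))² = ((½)/(-9) + 120)² = ((½)*(-⅑) + 120)² = (-1/18 + 120)² = (2159/18)² = 4661281/324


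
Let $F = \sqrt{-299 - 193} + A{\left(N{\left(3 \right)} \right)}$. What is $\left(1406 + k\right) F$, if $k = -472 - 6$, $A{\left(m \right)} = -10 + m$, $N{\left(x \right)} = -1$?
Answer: $-10208 + 1856 i \sqrt{123} \approx -10208.0 + 20584.0 i$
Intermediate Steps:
$k = -478$
$F = -11 + 2 i \sqrt{123}$ ($F = \sqrt{-299 - 193} - 11 = \sqrt{-492} - 11 = 2 i \sqrt{123} - 11 = -11 + 2 i \sqrt{123} \approx -11.0 + 22.181 i$)
$\left(1406 + k\right) F = \left(1406 - 478\right) \left(-11 + 2 i \sqrt{123}\right) = 928 \left(-11 + 2 i \sqrt{123}\right) = -10208 + 1856 i \sqrt{123}$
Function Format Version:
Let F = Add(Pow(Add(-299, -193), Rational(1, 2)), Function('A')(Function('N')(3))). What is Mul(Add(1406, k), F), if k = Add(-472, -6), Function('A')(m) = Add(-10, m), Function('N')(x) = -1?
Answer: Add(-10208, Mul(1856, I, Pow(123, Rational(1, 2)))) ≈ Add(-10208., Mul(20584., I))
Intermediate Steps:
k = -478
F = Add(-11, Mul(2, I, Pow(123, Rational(1, 2)))) (F = Add(Pow(Add(-299, -193), Rational(1, 2)), Add(-10, -1)) = Add(Pow(-492, Rational(1, 2)), -11) = Add(Mul(2, I, Pow(123, Rational(1, 2))), -11) = Add(-11, Mul(2, I, Pow(123, Rational(1, 2)))) ≈ Add(-11.000, Mul(22.181, I)))
Mul(Add(1406, k), F) = Mul(Add(1406, -478), Add(-11, Mul(2, I, Pow(123, Rational(1, 2))))) = Mul(928, Add(-11, Mul(2, I, Pow(123, Rational(1, 2))))) = Add(-10208, Mul(1856, I, Pow(123, Rational(1, 2))))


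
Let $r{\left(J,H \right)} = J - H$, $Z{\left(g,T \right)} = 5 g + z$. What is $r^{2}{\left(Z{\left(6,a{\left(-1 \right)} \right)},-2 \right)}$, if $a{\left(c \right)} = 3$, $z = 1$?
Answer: $1089$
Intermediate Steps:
$Z{\left(g,T \right)} = 1 + 5 g$ ($Z{\left(g,T \right)} = 5 g + 1 = 1 + 5 g$)
$r^{2}{\left(Z{\left(6,a{\left(-1 \right)} \right)},-2 \right)} = \left(\left(1 + 5 \cdot 6\right) - -2\right)^{2} = \left(\left(1 + 30\right) + 2\right)^{2} = \left(31 + 2\right)^{2} = 33^{2} = 1089$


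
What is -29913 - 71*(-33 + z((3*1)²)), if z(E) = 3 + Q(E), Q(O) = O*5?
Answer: -30978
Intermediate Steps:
Q(O) = 5*O
z(E) = 3 + 5*E
-29913 - 71*(-33 + z((3*1)²)) = -29913 - 71*(-33 + (3 + 5*(3*1)²)) = -29913 - 71*(-33 + (3 + 5*3²)) = -29913 - 71*(-33 + (3 + 5*9)) = -29913 - 71*(-33 + (3 + 45)) = -29913 - 71*(-33 + 48) = -29913 - 71*15 = -29913 - 1*1065 = -29913 - 1065 = -30978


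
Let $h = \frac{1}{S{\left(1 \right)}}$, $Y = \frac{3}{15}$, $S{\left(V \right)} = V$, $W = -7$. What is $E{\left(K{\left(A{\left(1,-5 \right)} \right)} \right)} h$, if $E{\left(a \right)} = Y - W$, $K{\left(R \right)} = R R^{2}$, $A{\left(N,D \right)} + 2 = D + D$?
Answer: $\frac{36}{5} \approx 7.2$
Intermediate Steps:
$A{\left(N,D \right)} = -2 + 2 D$ ($A{\left(N,D \right)} = -2 + \left(D + D\right) = -2 + 2 D$)
$Y = \frac{1}{5}$ ($Y = 3 \cdot \frac{1}{15} = \frac{1}{5} \approx 0.2$)
$K{\left(R \right)} = R^{3}$
$h = 1$ ($h = 1^{-1} = 1$)
$E{\left(a \right)} = \frac{36}{5}$ ($E{\left(a \right)} = \frac{1}{5} - -7 = \frac{1}{5} + 7 = \frac{36}{5}$)
$E{\left(K{\left(A{\left(1,-5 \right)} \right)} \right)} h = \frac{36}{5} \cdot 1 = \frac{36}{5}$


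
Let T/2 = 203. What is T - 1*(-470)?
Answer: 876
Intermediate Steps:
T = 406 (T = 2*203 = 406)
T - 1*(-470) = 406 - 1*(-470) = 406 + 470 = 876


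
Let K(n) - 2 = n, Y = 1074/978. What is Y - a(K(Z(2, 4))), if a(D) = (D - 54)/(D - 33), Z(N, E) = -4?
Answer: -409/815 ≈ -0.50184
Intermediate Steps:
Y = 179/163 (Y = 1074*(1/978) = 179/163 ≈ 1.0982)
K(n) = 2 + n
a(D) = (-54 + D)/(-33 + D)
Y - a(K(Z(2, 4))) = 179/163 - (-54 + (2 - 4))/(-33 + (2 - 4)) = 179/163 - (-54 - 2)/(-33 - 2) = 179/163 - (-56)/(-35) = 179/163 - (-1)*(-56)/35 = 179/163 - 1*8/5 = 179/163 - 8/5 = -409/815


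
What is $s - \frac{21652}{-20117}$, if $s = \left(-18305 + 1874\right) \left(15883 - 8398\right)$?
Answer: $- \frac{2474110044443}{20117} \approx -1.2299 \cdot 10^{8}$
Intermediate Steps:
$s = -122986035$ ($s = \left(-16431\right) 7485 = -122986035$)
$s - \frac{21652}{-20117} = -122986035 - \frac{21652}{-20117} = -122986035 - - \frac{21652}{20117} = -122986035 + \frac{21652}{20117} = - \frac{2474110044443}{20117}$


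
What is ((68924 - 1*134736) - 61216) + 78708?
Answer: -48320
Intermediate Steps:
((68924 - 1*134736) - 61216) + 78708 = ((68924 - 134736) - 61216) + 78708 = (-65812 - 61216) + 78708 = -127028 + 78708 = -48320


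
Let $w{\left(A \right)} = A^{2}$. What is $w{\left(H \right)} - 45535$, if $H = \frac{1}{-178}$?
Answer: $- \frac{1442730939}{31684} \approx -45535.0$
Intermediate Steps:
$H = - \frac{1}{178} \approx -0.005618$
$w{\left(H \right)} - 45535 = \left(- \frac{1}{178}\right)^{2} - 45535 = \frac{1}{31684} - 45535 = - \frac{1442730939}{31684}$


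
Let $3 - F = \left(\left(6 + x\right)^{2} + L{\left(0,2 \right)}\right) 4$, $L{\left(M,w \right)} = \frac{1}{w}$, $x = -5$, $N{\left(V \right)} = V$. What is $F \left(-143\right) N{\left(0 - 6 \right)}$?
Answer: $-2574$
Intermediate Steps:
$F = -3$ ($F = 3 - \left(\left(6 - 5\right)^{2} + \frac{1}{2}\right) 4 = 3 - \left(1^{2} + \frac{1}{2}\right) 4 = 3 - \left(1 + \frac{1}{2}\right) 4 = 3 - \frac{3}{2} \cdot 4 = 3 - 6 = -3$)
$F \left(-143\right) N{\left(0 - 6 \right)} = \left(-3\right) \left(-143\right) \left(0 - 6\right) = 429 \left(0 - 6\right) = 429 \left(-6\right) = -2574$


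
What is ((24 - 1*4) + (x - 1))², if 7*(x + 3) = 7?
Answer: 289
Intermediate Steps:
x = -2 (x = -3 + (⅐)*7 = -3 + 1 = -2)
((24 - 1*4) + (x - 1))² = ((24 - 1*4) + (-2 - 1))² = ((24 - 4) - 3)² = (20 - 3)² = 17² = 289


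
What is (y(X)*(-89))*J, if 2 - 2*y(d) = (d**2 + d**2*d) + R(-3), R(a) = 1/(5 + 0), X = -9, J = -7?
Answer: 2024127/10 ≈ 2.0241e+5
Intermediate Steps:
R(a) = 1/5
y(d) = 9/10 - d**2/2 - d**3/2 (y(d) = 1 - ((d**2 + d**2*d) + 1/5)/2 = 1 - ((d**2 + d**3) + 1/5)/2 = 1 - (1/5 + d**2 + d**3)/2 = 1 + (-1/10 - d**2/2 - d**3/2) = 9/10 - d**2/2 - d**3/2)
(y(X)*(-89))*J = ((9/10 - 1/2*(-9)**2 - 1/2*(-9)**3)*(-89))*(-7) = ((9/10 - 1/2*81 - 1/2*(-729))*(-89))*(-7) = ((9/10 - 81/2 + 729/2)*(-89))*(-7) = ((3249/10)*(-89))*(-7) = -289161/10*(-7) = 2024127/10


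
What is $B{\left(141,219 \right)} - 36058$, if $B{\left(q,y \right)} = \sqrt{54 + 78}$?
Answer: $-36058 + 2 \sqrt{33} \approx -36047.0$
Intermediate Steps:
$B{\left(q,y \right)} = 2 \sqrt{33}$ ($B{\left(q,y \right)} = \sqrt{132} = 2 \sqrt{33}$)
$B{\left(141,219 \right)} - 36058 = 2 \sqrt{33} - 36058 = -36058 + 2 \sqrt{33}$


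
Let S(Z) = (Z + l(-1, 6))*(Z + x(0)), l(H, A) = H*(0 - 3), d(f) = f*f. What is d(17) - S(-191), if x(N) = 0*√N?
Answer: -35619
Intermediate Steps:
d(f) = f²
x(N) = 0
l(H, A) = -3*H (l(H, A) = H*(-3) = -3*H)
S(Z) = Z*(3 + Z) (S(Z) = (Z - 3*(-1))*(Z + 0) = (Z + 3)*Z = (3 + Z)*Z = Z*(3 + Z))
d(17) - S(-191) = 17² - (-191)*(3 - 191) = 289 - (-191)*(-188) = 289 - 1*35908 = 289 - 35908 = -35619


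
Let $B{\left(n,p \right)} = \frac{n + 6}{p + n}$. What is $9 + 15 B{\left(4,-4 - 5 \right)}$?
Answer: $-21$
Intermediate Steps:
$B{\left(n,p \right)} = \frac{6 + n}{n + p}$
$9 + 15 B{\left(4,-4 - 5 \right)} = 9 + 15 \frac{6 + 4}{4 - 9} = 9 + 15 \frac{1}{4 - 9} \cdot 10 = 9 + 15 \frac{1}{-5} \cdot 10 = 9 + 15 \left(\left(- \frac{1}{5}\right) 10\right) = 9 + 15 \left(-2\right) = 9 - 30 = -21$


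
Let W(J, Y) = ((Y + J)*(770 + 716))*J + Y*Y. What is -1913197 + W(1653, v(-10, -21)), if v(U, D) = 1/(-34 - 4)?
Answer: 5860303515585/1444 ≈ 4.0584e+9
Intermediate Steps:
v(U, D) = -1/38 (v(U, D) = 1/(-38) = -1/38)
W(J, Y) = Y² + J*(1486*J + 1486*Y) (W(J, Y) = ((J + Y)*1486)*J + Y² = (1486*J + 1486*Y)*J + Y² = J*(1486*J + 1486*Y) + Y² = Y² + J*(1486*J + 1486*Y))
-1913197 + W(1653, v(-10, -21)) = -1913197 + ((-1/38)² + 1486*1653² + 1486*1653*(-1/38)) = -1913197 + (1/1444 + 1486*2732409 - 64641) = -1913197 + (1/1444 + 4060359774 - 64641) = -1913197 + 5863066172053/1444 = 5860303515585/1444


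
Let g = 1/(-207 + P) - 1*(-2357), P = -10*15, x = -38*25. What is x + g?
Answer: 502298/357 ≈ 1407.0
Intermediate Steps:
x = -950
P = -150
g = 841448/357 (g = 1/(-207 - 150) - 1*(-2357) = 1/(-357) + 2357 = -1/357 + 2357 = 841448/357 ≈ 2357.0)
x + g = -950 + 841448/357 = 502298/357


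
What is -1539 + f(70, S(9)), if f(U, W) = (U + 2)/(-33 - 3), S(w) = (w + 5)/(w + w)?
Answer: -1541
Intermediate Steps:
S(w) = (5 + w)/(2*w) (S(w) = (5 + w)/((2*w)) = (5 + w)*(1/(2*w)) = (5 + w)/(2*w))
f(U, W) = -1/18 - U/36 (f(U, W) = (2 + U)/(-36) = (2 + U)*(-1/36) = -1/18 - U/36)
-1539 + f(70, S(9)) = -1539 + (-1/18 - 1/36*70) = -1539 + (-1/18 - 35/18) = -1539 - 2 = -1541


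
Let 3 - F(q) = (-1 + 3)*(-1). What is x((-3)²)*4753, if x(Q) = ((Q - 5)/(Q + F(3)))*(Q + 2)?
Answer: 14938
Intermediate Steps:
F(q) = 5 (F(q) = 3 - (-1 + 3)*(-1) = 3 - 2*(-1) = 3 - 1*(-2) = 3 + 2 = 5)
x(Q) = (-5 + Q)*(2 + Q)/(5 + Q) (x(Q) = ((Q - 5)/(Q + 5))*(Q + 2) = ((-5 + Q)/(5 + Q))*(2 + Q) = (-5 + Q)*(2 + Q)/(5 + Q))
x((-3)²)*4753 = ((-10 + ((-3)²)² - 3*(-3)²)/(5 + (-3)²))*4753 = ((-10 + 9² - 3*9)/(5 + 9))*4753 = ((-10 + 81 - 27)/14)*4753 = ((1/14)*44)*4753 = (22/7)*4753 = 14938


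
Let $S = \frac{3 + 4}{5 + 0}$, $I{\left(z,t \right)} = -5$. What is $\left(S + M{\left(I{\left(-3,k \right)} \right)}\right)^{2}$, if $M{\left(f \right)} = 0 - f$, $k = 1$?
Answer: $\frac{1024}{25} \approx 40.96$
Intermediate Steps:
$M{\left(f \right)} = - f$
$S = \frac{7}{5} \approx 1.4$
$\left(S + M{\left(I{\left(-3,k \right)} \right)}\right)^{2} = \left(\frac{7}{5} - -5\right)^{2} = \left(\frac{7}{5} + 5\right)^{2} = \left(\frac{32}{5}\right)^{2} = \frac{1024}{25}$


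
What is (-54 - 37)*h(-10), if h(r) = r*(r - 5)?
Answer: -13650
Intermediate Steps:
h(r) = r*(-5 + r)
(-54 - 37)*h(-10) = (-54 - 37)*(-10*(-5 - 10)) = -(-910)*(-15) = -91*150 = -13650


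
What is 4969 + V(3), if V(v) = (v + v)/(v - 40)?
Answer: 183847/37 ≈ 4968.8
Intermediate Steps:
V(v) = 2*v/(-40 + v) (V(v) = (2*v)/(-40 + v) = 2*v/(-40 + v))
4969 + V(3) = 4969 + 2*3/(-40 + 3) = 4969 + 2*3/(-37) = 4969 + 2*3*(-1/37) = 4969 - 6/37 = 183847/37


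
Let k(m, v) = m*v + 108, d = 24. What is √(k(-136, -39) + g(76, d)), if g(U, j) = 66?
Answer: √5478 ≈ 74.014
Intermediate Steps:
k(m, v) = 108 + m*v
√(k(-136, -39) + g(76, d)) = √((108 - 136*(-39)) + 66) = √((108 + 5304) + 66) = √(5412 + 66) = √5478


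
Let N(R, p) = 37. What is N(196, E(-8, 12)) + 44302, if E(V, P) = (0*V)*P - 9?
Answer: 44339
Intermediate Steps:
E(V, P) = -9 (E(V, P) = 0*P - 9 = 0 - 9 = -9)
N(196, E(-8, 12)) + 44302 = 37 + 44302 = 44339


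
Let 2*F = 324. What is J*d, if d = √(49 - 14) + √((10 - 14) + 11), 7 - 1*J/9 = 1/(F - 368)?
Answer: 12987*√7/206 + 12987*√35/206 ≈ 539.77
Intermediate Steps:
F = 162 (F = (½)*324 = 162)
J = 12987/206 (J = 63 - 9/(162 - 368) = 63 - 9/(-206) = 63 - 9*(-1/206) = 63 + 9/206 = 12987/206 ≈ 63.044)
d = √7 + √35 (d = √35 + √(-4 + 11) = √35 + √7 = √7 + √35 ≈ 8.5618)
J*d = 12987*(√7 + √35)/206 = 12987*√7/206 + 12987*√35/206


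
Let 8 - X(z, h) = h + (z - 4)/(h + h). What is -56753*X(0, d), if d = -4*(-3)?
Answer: 1305319/6 ≈ 2.1755e+5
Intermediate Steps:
d = 12
X(z, h) = 8 - h - (-4 + z)/(2*h) (X(z, h) = 8 - (h + (z - 4)/(h + h)) = 8 - (h + (-4 + z)/((2*h))) = 8 - (h + (-4 + z)*(1/(2*h))) = 8 - (h + (-4 + z)/(2*h)) = 8 + (-h - (-4 + z)/(2*h)) = 8 - h - (-4 + z)/(2*h))
-56753*X(0, d) = -56753*(2 - 1/2*0 - 1*12*(-8 + 12))/12 = -56753*(2 + 0 - 1*12*4)/12 = -56753*(2 + 0 - 48)/12 = -56753*(-46)/12 = -56753*(-23/6) = 1305319/6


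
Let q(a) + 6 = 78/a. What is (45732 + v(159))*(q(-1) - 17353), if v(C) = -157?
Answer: -794691275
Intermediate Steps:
q(a) = -6 + 78/a
(45732 + v(159))*(q(-1) - 17353) = (45732 - 157)*((-6 + 78/(-1)) - 17353) = 45575*((-6 + 78*(-1)) - 17353) = 45575*((-6 - 78) - 17353) = 45575*(-84 - 17353) = 45575*(-17437) = -794691275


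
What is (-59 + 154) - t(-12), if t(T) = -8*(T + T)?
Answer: -97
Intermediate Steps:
t(T) = -16*T
(-59 + 154) - t(-12) = (-59 + 154) - (-16)*(-12) = 95 - 1*192 = 95 - 192 = -97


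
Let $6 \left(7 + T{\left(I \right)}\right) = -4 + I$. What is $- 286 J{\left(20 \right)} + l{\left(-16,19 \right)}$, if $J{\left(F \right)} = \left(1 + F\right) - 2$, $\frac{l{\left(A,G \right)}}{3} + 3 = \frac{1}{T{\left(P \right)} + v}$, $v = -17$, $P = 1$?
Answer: $- \frac{266713}{49} \approx -5443.1$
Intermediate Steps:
$T{\left(I \right)} = - \frac{23}{3} + \frac{I}{6}$ ($T{\left(I \right)} = -7 + \frac{-4 + I}{6} = -7 + \left(- \frac{2}{3} + \frac{I}{6}\right) = - \frac{23}{3} + \frac{I}{6}$)
$l{\left(A,G \right)} = - \frac{447}{49}$ ($l{\left(A,G \right)} = -9 + \frac{3}{\left(- \frac{23}{3} + \frac{1}{6} \cdot 1\right) - 17} = -9 + \frac{3}{\left(- \frac{23}{3} + \frac{1}{6}\right) - 17} = -9 + \frac{3}{- \frac{15}{2} - 17} = -9 + \frac{3}{- \frac{49}{2}} = -9 + 3 \left(- \frac{2}{49}\right) = -9 - \frac{6}{49} = - \frac{447}{49}$)
$J{\left(F \right)} = -1 + F$
$- 286 J{\left(20 \right)} + l{\left(-16,19 \right)} = - 286 \left(-1 + 20\right) - \frac{447}{49} = \left(-286\right) 19 - \frac{447}{49} = -5434 - \frac{447}{49} = - \frac{266713}{49}$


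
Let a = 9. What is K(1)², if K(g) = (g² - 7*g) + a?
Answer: 9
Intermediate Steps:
K(g) = 9 + g² - 7*g (K(g) = (g² - 7*g) + 9 = 9 + g² - 7*g)
K(1)² = (9 + 1² - 7*1)² = (9 + 1 - 7)² = 3² = 9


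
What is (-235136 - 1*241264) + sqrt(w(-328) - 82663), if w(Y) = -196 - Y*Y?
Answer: -476400 + I*sqrt(190443) ≈ -4.764e+5 + 436.4*I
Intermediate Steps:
w(Y) = -196 - Y**2
(-235136 - 1*241264) + sqrt(w(-328) - 82663) = (-235136 - 1*241264) + sqrt((-196 - 1*(-328)**2) - 82663) = (-235136 - 241264) + sqrt((-196 - 1*107584) - 82663) = -476400 + sqrt((-196 - 107584) - 82663) = -476400 + sqrt(-107780 - 82663) = -476400 + sqrt(-190443) = -476400 + I*sqrt(190443)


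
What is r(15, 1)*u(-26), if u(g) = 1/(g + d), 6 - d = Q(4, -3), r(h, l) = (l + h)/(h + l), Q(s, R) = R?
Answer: -1/17 ≈ -0.058824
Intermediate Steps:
r(h, l) = 1 (r(h, l) = (h + l)/(h + l) = 1)
d = 9 (d = 6 - 1*(-3) = 6 + 3 = 9)
u(g) = 1/(9 + g) (u(g) = 1/(g + 9) = 1/(9 + g))
r(15, 1)*u(-26) = 1/(9 - 26) = 1/(-17) = 1*(-1/17) = -1/17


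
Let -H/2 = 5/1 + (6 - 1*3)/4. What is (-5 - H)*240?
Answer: 1560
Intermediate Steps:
H = -23/2 (H = -2*(5/1 + (6 - 1*3)/4) = -2*(5*1 + (6 - 3)*(¼)) = -2*(5 + 3*(¼)) = -2*(5 + ¾) = -2*23/4 = -23/2 ≈ -11.500)
(-5 - H)*240 = (-5 - 1*(-23/2))*240 = (-5 + 23/2)*240 = (13/2)*240 = 1560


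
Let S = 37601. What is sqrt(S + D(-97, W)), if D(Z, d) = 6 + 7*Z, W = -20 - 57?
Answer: 8*sqrt(577) ≈ 192.17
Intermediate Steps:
W = -77
sqrt(S + D(-97, W)) = sqrt(37601 + (6 + 7*(-97))) = sqrt(37601 + (6 - 679)) = sqrt(37601 - 673) = sqrt(36928) = 8*sqrt(577)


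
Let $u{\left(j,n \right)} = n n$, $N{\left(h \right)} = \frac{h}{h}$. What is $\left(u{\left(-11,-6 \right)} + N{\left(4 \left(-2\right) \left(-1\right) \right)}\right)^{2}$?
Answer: $1369$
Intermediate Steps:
$N{\left(h \right)} = 1$
$u{\left(j,n \right)} = n^{2}$
$\left(u{\left(-11,-6 \right)} + N{\left(4 \left(-2\right) \left(-1\right) \right)}\right)^{2} = \left(\left(-6\right)^{2} + 1\right)^{2} = \left(36 + 1\right)^{2} = 37^{2} = 1369$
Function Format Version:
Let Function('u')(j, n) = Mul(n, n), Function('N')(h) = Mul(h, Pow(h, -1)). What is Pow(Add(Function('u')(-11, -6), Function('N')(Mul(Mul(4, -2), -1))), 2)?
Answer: 1369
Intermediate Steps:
Function('N')(h) = 1
Function('u')(j, n) = Pow(n, 2)
Pow(Add(Function('u')(-11, -6), Function('N')(Mul(Mul(4, -2), -1))), 2) = Pow(Add(Pow(-6, 2), 1), 2) = Pow(Add(36, 1), 2) = Pow(37, 2) = 1369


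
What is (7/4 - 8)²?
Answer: 625/16 ≈ 39.063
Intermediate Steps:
(7/4 - 8)² = (-25/4)² = 625/16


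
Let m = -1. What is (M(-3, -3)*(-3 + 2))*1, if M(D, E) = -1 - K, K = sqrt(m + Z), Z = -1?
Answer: 1 + I*sqrt(2) ≈ 1.0 + 1.4142*I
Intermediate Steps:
K = I*sqrt(2) (K = sqrt(-1 - 1) = sqrt(-2) = I*sqrt(2) ≈ 1.4142*I)
M(D, E) = -1 - I*sqrt(2)
(M(-3, -3)*(-3 + 2))*1 = ((-1 - I*sqrt(2))*(-3 + 2))*1 = ((-1 - I*sqrt(2))*(-1))*1 = (1 + I*sqrt(2))*1 = 1 + I*sqrt(2)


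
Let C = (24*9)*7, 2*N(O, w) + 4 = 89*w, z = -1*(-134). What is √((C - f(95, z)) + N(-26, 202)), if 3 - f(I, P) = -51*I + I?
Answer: 13*√34 ≈ 75.802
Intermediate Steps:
z = 134
f(I, P) = 3 + 50*I (f(I, P) = 3 - (-51*I + I) = 3 - (-50)*I = 3 + 50*I)
N(O, w) = -2 + 89*w/2 (N(O, w) = -2 + (89*w)/2 = -2 + 89*w/2)
C = 1512 (C = 216*7 = 1512)
√((C - f(95, z)) + N(-26, 202)) = √((1512 - (3 + 50*95)) + (-2 + (89/2)*202)) = √((1512 - (3 + 4750)) + (-2 + 8989)) = √((1512 - 1*4753) + 8987) = √((1512 - 4753) + 8987) = √(-3241 + 8987) = √5746 = 13*√34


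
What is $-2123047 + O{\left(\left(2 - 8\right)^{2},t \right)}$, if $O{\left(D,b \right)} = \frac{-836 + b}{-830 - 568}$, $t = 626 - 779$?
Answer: $- \frac{2968018717}{1398} \approx -2.123 \cdot 10^{6}$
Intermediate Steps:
$t = -153$ ($t = 626 - 779 = -153$)
$O{\left(D,b \right)} = \frac{418}{699} - \frac{b}{1398}$ ($O{\left(D,b \right)} = \frac{-836 + b}{-1398} = \left(-836 + b\right) \left(- \frac{1}{1398}\right) = \frac{418}{699} - \frac{b}{1398}$)
$-2123047 + O{\left(\left(2 - 8\right)^{2},t \right)} = -2123047 + \left(\frac{418}{699} - - \frac{51}{466}\right) = -2123047 + \left(\frac{418}{699} + \frac{51}{466}\right) = -2123047 + \frac{989}{1398} = - \frac{2968018717}{1398}$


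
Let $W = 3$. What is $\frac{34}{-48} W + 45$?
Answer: $\frac{343}{8} \approx 42.875$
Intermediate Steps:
$\frac{34}{-48} W + 45 = \frac{34}{-48} \cdot 3 + 45 = 34 \left(- \frac{1}{48}\right) 3 + 45 = \left(- \frac{17}{24}\right) 3 + 45 = - \frac{17}{8} + 45 = \frac{343}{8}$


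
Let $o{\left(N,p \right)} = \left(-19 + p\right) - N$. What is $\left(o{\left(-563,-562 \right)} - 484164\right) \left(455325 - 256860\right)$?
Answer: $-96093180630$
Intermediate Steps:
$o{\left(N,p \right)} = -19 + p - N$
$\left(o{\left(-563,-562 \right)} - 484164\right) \left(455325 - 256860\right) = \left(\left(-19 - 562 - -563\right) - 484164\right) \left(455325 - 256860\right) = \left(\left(-19 - 562 + 563\right) - 484164\right) 198465 = \left(-18 - 484164\right) 198465 = \left(-484182\right) 198465 = -96093180630$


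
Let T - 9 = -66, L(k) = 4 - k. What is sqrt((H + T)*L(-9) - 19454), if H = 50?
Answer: I*sqrt(19545) ≈ 139.8*I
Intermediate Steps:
T = -57 (T = 9 - 66 = -57)
sqrt((H + T)*L(-9) - 19454) = sqrt((50 - 57)*(4 - 1*(-9)) - 19454) = sqrt(-7*(4 + 9) - 19454) = sqrt(-7*13 - 19454) = sqrt(-91 - 19454) = sqrt(-19545) = I*sqrt(19545)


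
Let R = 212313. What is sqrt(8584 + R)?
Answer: sqrt(220897) ≈ 470.00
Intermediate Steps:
sqrt(8584 + R) = sqrt(8584 + 212313) = sqrt(220897)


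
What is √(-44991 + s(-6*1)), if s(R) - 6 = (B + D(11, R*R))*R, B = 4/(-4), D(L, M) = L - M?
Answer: 3*I*√4981 ≈ 211.73*I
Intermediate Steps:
B = -1 (B = 4*(-¼) = -1)
s(R) = 6 + R*(10 - R²) (s(R) = 6 + (-1 + (11 - R*R))*R = 6 + (-1 + (11 - R²))*R = 6 + (10 - R²)*R = 6 + R*(10 - R²))
√(-44991 + s(-6*1)) = √(-44991 + (6 - (-6*1)³ + 10*(-6*1))) = √(-44991 + (6 - 1*(-6)³ + 10*(-6))) = √(-44991 + (6 - 1*(-216) - 60)) = √(-44991 + (6 + 216 - 60)) = √(-44991 + 162) = √(-44829) = 3*I*√4981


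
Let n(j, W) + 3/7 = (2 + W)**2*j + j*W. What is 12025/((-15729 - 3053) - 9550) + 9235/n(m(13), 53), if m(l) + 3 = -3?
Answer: -1128700705/1220910876 ≈ -0.92447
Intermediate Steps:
m(l) = -6 (m(l) = -3 - 3 = -6)
n(j, W) = -3/7 + W*j + j*(2 + W)**2 (n(j, W) = -3/7 + ((2 + W)**2*j + j*W) = -3/7 + (j*(2 + W)**2 + W*j) = -3/7 + (W*j + j*(2 + W)**2) = -3/7 + W*j + j*(2 + W)**2)
12025/((-15729 - 3053) - 9550) + 9235/n(m(13), 53) = 12025/((-15729 - 3053) - 9550) + 9235/(-3/7 + 53*(-6) - 6*(2 + 53)**2) = 12025/(-18782 - 9550) + 9235/(-3/7 - 318 - 6*55**2) = 12025/(-28332) + 9235/(-3/7 - 318 - 6*3025) = 12025*(-1/28332) + 9235/(-3/7 - 318 - 18150) = -12025/28332 + 9235/(-129279/7) = -12025/28332 + 9235*(-7/129279) = -12025/28332 - 64645/129279 = -1128700705/1220910876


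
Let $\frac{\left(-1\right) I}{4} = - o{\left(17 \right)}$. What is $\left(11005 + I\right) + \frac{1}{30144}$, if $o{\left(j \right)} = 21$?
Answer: $\frac{334266817}{30144} \approx 11089.0$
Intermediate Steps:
$I = 84$ ($I = - 4 \left(\left(-1\right) 21\right) = \left(-4\right) \left(-21\right) = 84$)
$\left(11005 + I\right) + \frac{1}{30144} = \left(11005 + 84\right) + \frac{1}{30144} = 11089 + \frac{1}{30144} = \frac{334266817}{30144}$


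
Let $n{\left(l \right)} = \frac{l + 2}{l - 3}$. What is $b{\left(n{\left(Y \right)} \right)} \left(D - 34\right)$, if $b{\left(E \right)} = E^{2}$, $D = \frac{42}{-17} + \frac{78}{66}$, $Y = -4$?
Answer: $- \frac{26396}{9163} \approx -2.8807$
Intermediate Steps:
$n{\left(l \right)} = \frac{2 + l}{-3 + l}$
$D = - \frac{241}{187}$ ($D = 42 \left(- \frac{1}{17}\right) + 78 \cdot \frac{1}{66} = - \frac{42}{17} + \frac{13}{11} = - \frac{241}{187} \approx -1.2888$)
$b{\left(n{\left(Y \right)} \right)} \left(D - 34\right) = \left(\frac{2 - 4}{-3 - 4}\right)^{2} \left(- \frac{241}{187} - 34\right) = \left(\frac{1}{-7} \left(-2\right)\right)^{2} \left(- \frac{6599}{187}\right) = \left(\left(- \frac{1}{7}\right) \left(-2\right)\right)^{2} \left(- \frac{6599}{187}\right) = \left(\frac{2}{7}\right)^{2} \left(- \frac{6599}{187}\right) = \frac{4}{49} \left(- \frac{6599}{187}\right) = - \frac{26396}{9163}$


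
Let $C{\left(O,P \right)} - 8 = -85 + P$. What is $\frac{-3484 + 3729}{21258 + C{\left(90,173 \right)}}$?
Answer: $\frac{245}{21354} \approx 0.011473$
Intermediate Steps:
$C{\left(O,P \right)} = -77 + P$ ($C{\left(O,P \right)} = 8 + \left(-85 + P\right) = -77 + P$)
$\frac{-3484 + 3729}{21258 + C{\left(90,173 \right)}} = \frac{-3484 + 3729}{21258 + \left(-77 + 173\right)} = \frac{245}{21258 + 96} = \frac{245}{21354}$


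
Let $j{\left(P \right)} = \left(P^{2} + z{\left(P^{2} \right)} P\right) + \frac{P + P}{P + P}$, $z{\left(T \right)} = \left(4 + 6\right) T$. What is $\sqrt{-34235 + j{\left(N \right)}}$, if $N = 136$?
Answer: $\sqrt{25138822} \approx 5013.9$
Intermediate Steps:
$z{\left(T \right)} = 10 T$
$j{\left(P \right)} = 1 + P^{2} + 10 P^{3}$ ($j{\left(P \right)} = \left(P^{2} + 10 P^{2} P\right) + \frac{P + P}{P + P} = \left(P^{2} + 10 P^{3}\right) + \frac{2 P}{2 P} = \left(P^{2} + 10 P^{3}\right) + 2 P \frac{1}{2 P} = \left(P^{2} + 10 P^{3}\right) + 1 = 1 + P^{2} + 10 P^{3}$)
$\sqrt{-34235 + j{\left(N \right)}} = \sqrt{-34235 + \left(1 + 136^{2} + 10 \cdot 136^{3}\right)} = \sqrt{-34235 + \left(1 + 18496 + 10 \cdot 2515456\right)} = \sqrt{-34235 + \left(1 + 18496 + 25154560\right)} = \sqrt{-34235 + 25173057} = \sqrt{25138822}$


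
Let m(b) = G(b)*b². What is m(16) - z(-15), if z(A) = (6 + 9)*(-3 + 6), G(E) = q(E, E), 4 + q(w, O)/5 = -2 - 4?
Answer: -12845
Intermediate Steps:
q(w, O) = -50 (q(w, O) = -20 + 5*(-2 - 4) = -20 + 5*(-6) = -20 - 30 = -50)
G(E) = -50
m(b) = -50*b²
z(A) = 45 (z(A) = 15*3 = 45)
m(16) - z(-15) = -50*16² - 1*45 = -50*256 - 45 = -12800 - 45 = -12845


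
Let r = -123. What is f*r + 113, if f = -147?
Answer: 18194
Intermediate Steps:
f*r + 113 = -147*(-123) + 113 = 18081 + 113 = 18194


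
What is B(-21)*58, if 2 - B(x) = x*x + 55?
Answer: -28652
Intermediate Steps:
B(x) = -53 - x² (B(x) = 2 - (x*x + 55) = 2 - (x² + 55) = 2 - (55 + x²) = 2 + (-55 - x²) = -53 - x²)
B(-21)*58 = (-53 - 1*(-21)²)*58 = (-53 - 1*441)*58 = (-53 - 441)*58 = -494*58 = -28652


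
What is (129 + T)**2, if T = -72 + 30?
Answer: 7569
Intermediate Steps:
T = -42
(129 + T)**2 = (129 - 42)**2 = 87**2 = 7569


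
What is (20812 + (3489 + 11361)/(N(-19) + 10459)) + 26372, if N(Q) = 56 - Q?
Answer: 248525553/5267 ≈ 47185.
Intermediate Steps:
(20812 + (3489 + 11361)/(N(-19) + 10459)) + 26372 = (20812 + (3489 + 11361)/((56 - 1*(-19)) + 10459)) + 26372 = (20812 + 14850/((56 + 19) + 10459)) + 26372 = (20812 + 14850/(75 + 10459)) + 26372 = (20812 + 14850/10534) + 26372 = (20812 + 14850*(1/10534)) + 26372 = (20812 + 7425/5267) + 26372 = 109624229/5267 + 26372 = 248525553/5267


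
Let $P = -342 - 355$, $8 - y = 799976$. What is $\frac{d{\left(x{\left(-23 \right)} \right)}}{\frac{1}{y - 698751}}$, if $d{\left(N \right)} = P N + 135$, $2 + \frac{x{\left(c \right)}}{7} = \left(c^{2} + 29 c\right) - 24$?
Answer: $-1199411327229$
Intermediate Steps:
$y = -799968$ ($y = 8 - 799976 = -799968$)
$P = -697$ ($P = -342 - 355 = -697$)
$x{\left(c \right)} = -182 + 7 c^{2} + 203 c$ ($x{\left(c \right)} = -14 + 7 \left(\left(c^{2} + 29 c\right) - 24\right) = -14 + 7 \left(-24 + c^{2} + 29 c\right) = -14 + \left(-168 + 7 c^{2} + 203 c\right) = -182 + 7 c^{2} + 203 c$)
$d{\left(N \right)} = 135 - 697 N$ ($d{\left(N \right)} = - 697 N + 135 = 135 - 697 N$)
$\frac{d{\left(x{\left(-23 \right)} \right)}}{\frac{1}{y - 698751}} = \frac{135 - 697 \left(-182 + 7 \left(-23\right)^{2} + 203 \left(-23\right)\right)}{\frac{1}{-799968 - 698751}} = \frac{135 - 697 \left(-182 + 7 \cdot 529 - 4669\right)}{\frac{1}{-1498719}} = \frac{135 - 697 \left(-182 + 3703 - 4669\right)}{- \frac{1}{1498719}} = \left(135 - -800156\right) \left(-1498719\right) = \left(135 + 800156\right) \left(-1498719\right) = 800291 \left(-1498719\right) = -1199411327229$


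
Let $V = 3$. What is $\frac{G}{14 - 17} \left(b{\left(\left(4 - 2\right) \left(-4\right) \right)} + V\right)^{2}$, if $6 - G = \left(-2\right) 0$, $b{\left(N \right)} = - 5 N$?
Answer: $-3698$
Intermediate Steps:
$G = 6$ ($G = 6 - \left(-2\right) 0 = 6 - 0 = 6 + 0 = 6$)
$\frac{G}{14 - 17} \left(b{\left(\left(4 - 2\right) \left(-4\right) \right)} + V\right)^{2} = \frac{1}{14 - 17} \cdot 6 \left(- 5 \left(4 - 2\right) \left(-4\right) + 3\right)^{2} = \frac{1}{-3} \cdot 6 \left(- 5 \cdot 2 \left(-4\right) + 3\right)^{2} = \left(- \frac{1}{3}\right) 6 \left(\left(-5\right) \left(-8\right) + 3\right)^{2} = - 2 \left(40 + 3\right)^{2} = - 2 \cdot 43^{2} = \left(-2\right) 1849 = -3698$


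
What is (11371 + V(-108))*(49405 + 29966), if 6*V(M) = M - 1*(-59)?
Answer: 1803758889/2 ≈ 9.0188e+8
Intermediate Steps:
V(M) = 59/6 + M/6 (V(M) = (M - 1*(-59))/6 = (M + 59)/6 = (59 + M)/6 = 59/6 + M/6)
(11371 + V(-108))*(49405 + 29966) = (11371 + (59/6 + (⅙)*(-108)))*(49405 + 29966) = (11371 + (59/6 - 18))*79371 = (11371 - 49/6)*79371 = (68177/6)*79371 = 1803758889/2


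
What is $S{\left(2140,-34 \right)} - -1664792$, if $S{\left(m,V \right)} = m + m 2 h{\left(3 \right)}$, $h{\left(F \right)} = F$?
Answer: $1679772$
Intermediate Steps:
$S{\left(m,V \right)} = 7 m$ ($S{\left(m,V \right)} = m + m 2 \cdot 3 = m + 2 m 3 = m + 6 m = 7 m$)
$S{\left(2140,-34 \right)} - -1664792 = 7 \cdot 2140 - -1664792 = 14980 + 1664792 = 1679772$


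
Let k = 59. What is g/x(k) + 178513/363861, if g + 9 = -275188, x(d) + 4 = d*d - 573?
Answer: -33205017955/352217448 ≈ -94.274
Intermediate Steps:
x(d) = -577 + d² (x(d) = -4 + (d*d - 573) = -4 + (d² - 573) = -4 + (-573 + d²) = -577 + d²)
g = -275197 (g = -9 - 275188 = -275197)
g/x(k) + 178513/363861 = -275197/(-577 + 59²) + 178513/363861 = -275197/(-577 + 3481) + 178513*(1/363861) = -275197/2904 + 178513/363861 = -33205017955/352217448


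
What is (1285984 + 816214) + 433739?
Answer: 2535937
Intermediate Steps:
(1285984 + 816214) + 433739 = 2102198 + 433739 = 2535937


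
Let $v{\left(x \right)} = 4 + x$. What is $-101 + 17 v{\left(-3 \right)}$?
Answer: $-84$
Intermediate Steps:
$-101 + 17 v{\left(-3 \right)} = -101 + 17 \left(4 - 3\right) = -101 + 17 \cdot 1 = -101 + 17 = -84$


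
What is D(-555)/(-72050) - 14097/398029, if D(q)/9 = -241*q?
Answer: -96032201781/5735597890 ≈ -16.743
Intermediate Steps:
D(q) = -2169*q (D(q) = 9*(-241*q) = -2169*q)
D(-555)/(-72050) - 14097/398029 = -2169*(-555)/(-72050) - 14097/398029 = 1203795*(-1/72050) - 14097*1/398029 = -240759/14410 - 14097/398029 = -96032201781/5735597890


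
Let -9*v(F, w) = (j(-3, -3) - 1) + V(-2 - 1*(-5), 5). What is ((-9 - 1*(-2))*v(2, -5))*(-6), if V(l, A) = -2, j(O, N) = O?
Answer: 28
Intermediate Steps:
v(F, w) = ⅔ (v(F, w) = -((-3 - 1) - 2)/9 = -(-4 - 2)/9 = -⅑*(-6) = ⅔)
((-9 - 1*(-2))*v(2, -5))*(-6) = ((-9 - 1*(-2))*(⅔))*(-6) = ((-9 + 2)*(⅔))*(-6) = -7*⅔*(-6) = -14/3*(-6) = 28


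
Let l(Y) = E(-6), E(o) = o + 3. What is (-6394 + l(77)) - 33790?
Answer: -40187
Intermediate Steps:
E(o) = 3 + o
l(Y) = -3 (l(Y) = 3 - 6 = -3)
(-6394 + l(77)) - 33790 = (-6394 - 3) - 33790 = -6397 - 33790 = -40187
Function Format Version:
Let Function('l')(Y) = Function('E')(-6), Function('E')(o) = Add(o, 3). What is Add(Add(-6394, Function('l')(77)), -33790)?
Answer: -40187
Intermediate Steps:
Function('E')(o) = Add(3, o)
Function('l')(Y) = -3 (Function('l')(Y) = Add(3, -6) = -3)
Add(Add(-6394, Function('l')(77)), -33790) = Add(Add(-6394, -3), -33790) = Add(-6397, -33790) = -40187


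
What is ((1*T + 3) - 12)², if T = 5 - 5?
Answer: 81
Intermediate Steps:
T = 0
((1*T + 3) - 12)² = ((1*0 + 3) - 12)² = ((0 + 3) - 12)² = (3 - 12)² = (-9)² = 81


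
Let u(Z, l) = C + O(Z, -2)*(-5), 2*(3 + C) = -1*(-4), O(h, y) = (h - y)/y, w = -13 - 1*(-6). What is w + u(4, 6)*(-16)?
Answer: -231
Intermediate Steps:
w = -7 (w = -13 + 6 = -7)
O(h, y) = (h - y)/y
C = -1 (C = -3 + (-1*(-4))/2 = -3 + (1/2)*4 = -3 + 2 = -1)
u(Z, l) = 4 + 5*Z/2 (u(Z, l) = -1 + ((Z - 1*(-2))/(-2))*(-5) = -1 - (Z + 2)/2*(-5) = -1 - (2 + Z)/2*(-5) = -1 + (-1 - Z/2)*(-5) = -1 + (5 + 5*Z/2) = 4 + 5*Z/2)
w + u(4, 6)*(-16) = -7 + (4 + (5/2)*4)*(-16) = -7 + (4 + 10)*(-16) = -7 + 14*(-16) = -7 - 224 = -231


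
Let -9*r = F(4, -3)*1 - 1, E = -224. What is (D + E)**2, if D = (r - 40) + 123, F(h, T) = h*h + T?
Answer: 182329/9 ≈ 20259.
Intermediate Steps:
F(h, T) = T + h**2 (F(h, T) = h**2 + T = T + h**2)
r = -4/3 (r = -((-3 + 4**2)*1 - 1)/9 = -((-3 + 16)*1 - 1)/9 = -(13*1 - 1)/9 = -(13 - 1)/9 = -1/9*12 = -4/3 ≈ -1.3333)
D = 245/3 (D = (-4/3 - 40) + 123 = -124/3 + 123 = 245/3 ≈ 81.667)
(D + E)**2 = (245/3 - 224)**2 = (-427/3)**2 = 182329/9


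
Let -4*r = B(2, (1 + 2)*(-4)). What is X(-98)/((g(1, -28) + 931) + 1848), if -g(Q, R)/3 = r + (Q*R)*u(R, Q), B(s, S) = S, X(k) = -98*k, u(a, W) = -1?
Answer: 4802/1343 ≈ 3.5756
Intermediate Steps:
r = 3 (r = -(1 + 2)*(-4)/4 = -3*(-4)/4 = -1/4*(-12) = 3)
g(Q, R) = -9 + 3*Q*R (g(Q, R) = -3*(3 + (Q*R)*(-1)) = -3*(3 - Q*R) = -9 + 3*Q*R)
X(-98)/((g(1, -28) + 931) + 1848) = (-98*(-98))/(((-9 + 3*1*(-28)) + 931) + 1848) = 9604/(((-9 - 84) + 931) + 1848) = 9604/((-93 + 931) + 1848) = 9604/(838 + 1848) = 9604/2686 = 9604*(1/2686) = 4802/1343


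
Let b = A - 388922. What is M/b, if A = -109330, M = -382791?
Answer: 127597/166084 ≈ 0.76827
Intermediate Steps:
b = -498252 (b = -109330 - 388922 = -498252)
M/b = -382791/(-498252) = -382791*(-1/498252) = 127597/166084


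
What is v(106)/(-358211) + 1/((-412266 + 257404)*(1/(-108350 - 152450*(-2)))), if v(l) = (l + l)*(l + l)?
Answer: -38683244889/27736635941 ≈ -1.3947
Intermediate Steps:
v(l) = 4*l**2 (v(l) = (2*l)*(2*l) = 4*l**2)
v(106)/(-358211) + 1/((-412266 + 257404)*(1/(-108350 - 152450*(-2)))) = (4*106**2)/(-358211) + 1/((-412266 + 257404)*(1/(-108350 - 152450*(-2)))) = (4*11236)*(-1/358211) + 1/((-154862)*(1/(-108350 + 304900))) = 44944*(-1/358211) - 1/(154862*(1/196550)) = -44944/358211 - 1/(154862*1/196550) = -44944/358211 - 1/154862*196550 = -44944/358211 - 98275/77431 = -38683244889/27736635941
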